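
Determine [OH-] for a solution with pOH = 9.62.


[OH-] = 10^(-pOH)
[OH-] = 10^(-9.62)
[OH-] = 2.399e-10 M

2.399e-10 M


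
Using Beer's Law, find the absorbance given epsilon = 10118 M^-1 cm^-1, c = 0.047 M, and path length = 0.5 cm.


A = epsilon * c * l
A = 10118 * 0.047 * 0.5
A = 237.773

237.773


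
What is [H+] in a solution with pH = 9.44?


[H+] = 10^(-pH)
[H+] = 10^(-9.44)
[H+] = 3.631e-10 M

3.631e-10 M


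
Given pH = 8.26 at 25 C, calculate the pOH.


pOH = 14 - pH
pOH = 14 - 8.26
pOH = 5.74

5.74


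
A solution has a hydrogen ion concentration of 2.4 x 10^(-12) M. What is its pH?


pH = -log10([H+])
pH = -log10(2.4 x 10^(-12))
pH = 11.6198

11.6198


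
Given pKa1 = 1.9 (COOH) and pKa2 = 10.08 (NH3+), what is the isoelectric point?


pI = (pKa1 + pKa2) / 2
pI = (1.9 + 10.08) / 2
pI = 5.99

5.99


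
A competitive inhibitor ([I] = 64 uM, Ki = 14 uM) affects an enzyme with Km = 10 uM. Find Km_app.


Km_app = Km * (1 + [I]/Ki)
Km_app = 10 * (1 + 64/14)
Km_app = 55.7143 uM

55.7143 uM


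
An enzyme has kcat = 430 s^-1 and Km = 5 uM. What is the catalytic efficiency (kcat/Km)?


Catalytic efficiency = kcat / Km
= 430 / 5
= 86.0 uM^-1*s^-1

86.0 uM^-1*s^-1


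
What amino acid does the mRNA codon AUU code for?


Standard genetic code lookup.
Codon AUU -> Ile

Ile


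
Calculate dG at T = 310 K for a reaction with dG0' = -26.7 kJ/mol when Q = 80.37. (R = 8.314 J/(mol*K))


dG = dG0' + RT * ln(Q) / 1000
dG = -26.7 + 8.314 * 310 * ln(80.37) / 1000
dG = -15.3941 kJ/mol

-15.3941 kJ/mol


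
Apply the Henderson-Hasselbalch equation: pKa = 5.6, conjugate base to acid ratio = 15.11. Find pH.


pH = pKa + log10([A-]/[HA])
pH = 5.6 + log10(15.11)
pH = 6.7793

6.7793


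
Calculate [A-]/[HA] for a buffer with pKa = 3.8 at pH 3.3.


[A-]/[HA] = 10^(pH - pKa)
= 10^(3.3 - 3.8)
= 0.3162

0.3162


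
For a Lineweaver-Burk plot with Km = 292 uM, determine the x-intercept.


x-intercept = -1/Km
= -1/292
= -0.0034 1/uM

-0.0034 1/uM


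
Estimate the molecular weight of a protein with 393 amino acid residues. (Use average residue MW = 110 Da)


MW = n_residues * 110 Da
MW = 393 * 110
MW = 43230 Da

43230 Da


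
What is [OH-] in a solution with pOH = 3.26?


[OH-] = 10^(-pOH)
[OH-] = 10^(-3.26)
[OH-] = 5.495e-04 M

5.495e-04 M


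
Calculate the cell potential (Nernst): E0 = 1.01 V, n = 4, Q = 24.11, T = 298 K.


E = E0 - (RT/nF) * ln(Q)
E = 1.01 - (8.314 * 298 / (4 * 96485)) * ln(24.11)
E = 0.9896 V

0.9896 V


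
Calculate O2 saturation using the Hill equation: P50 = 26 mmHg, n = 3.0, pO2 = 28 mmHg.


Y = pO2^n / (P50^n + pO2^n)
Y = 28^3.0 / (26^3.0 + 28^3.0)
Y = 55.54%

55.54%


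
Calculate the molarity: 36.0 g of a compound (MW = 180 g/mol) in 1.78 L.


C = (mass / MW) / volume
C = (36.0 / 180) / 1.78
C = 0.1124 M

0.1124 M


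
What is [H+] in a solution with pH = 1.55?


[H+] = 10^(-pH)
[H+] = 10^(-1.55)
[H+] = 0.0282 M

0.0282 M


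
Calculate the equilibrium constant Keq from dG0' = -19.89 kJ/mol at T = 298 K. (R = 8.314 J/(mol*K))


Keq = exp(-dG0 * 1000 / (R * T))
Keq = exp(-(-19.89) * 1000 / (8.314 * 298))
Keq = 3065.6687

3065.6687


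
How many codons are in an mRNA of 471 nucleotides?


codons = nucleotides / 3
codons = 471 / 3 = 157

157


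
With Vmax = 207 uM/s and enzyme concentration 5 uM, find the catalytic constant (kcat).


kcat = Vmax / [E]t
kcat = 207 / 5
kcat = 41.4 s^-1

41.4 s^-1


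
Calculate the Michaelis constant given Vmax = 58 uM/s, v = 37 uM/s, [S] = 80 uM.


Km = [S] * (Vmax - v) / v
Km = 80 * (58 - 37) / 37
Km = 45.4054 uM

45.4054 uM


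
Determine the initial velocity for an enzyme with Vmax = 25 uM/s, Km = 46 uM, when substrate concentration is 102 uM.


v = Vmax * [S] / (Km + [S])
v = 25 * 102 / (46 + 102)
v = 17.2297 uM/s

17.2297 uM/s


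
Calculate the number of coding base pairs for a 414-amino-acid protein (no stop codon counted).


Each amino acid = 1 codon = 3 bp
bp = 414 * 3 = 1242 bp

1242 bp


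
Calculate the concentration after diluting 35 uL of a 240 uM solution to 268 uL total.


C2 = C1 * V1 / V2
C2 = 240 * 35 / 268
C2 = 31.3433 uM

31.3433 uM


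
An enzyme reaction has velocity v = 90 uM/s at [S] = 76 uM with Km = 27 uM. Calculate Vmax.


Vmax = v * (Km + [S]) / [S]
Vmax = 90 * (27 + 76) / 76
Vmax = 121.9737 uM/s

121.9737 uM/s


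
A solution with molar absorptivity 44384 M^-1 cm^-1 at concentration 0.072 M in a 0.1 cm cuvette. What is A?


A = epsilon * c * l
A = 44384 * 0.072 * 0.1
A = 319.5648

319.5648


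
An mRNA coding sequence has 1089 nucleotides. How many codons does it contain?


codons = nucleotides / 3
codons = 1089 / 3 = 363

363


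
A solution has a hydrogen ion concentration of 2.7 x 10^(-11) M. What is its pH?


pH = -log10([H+])
pH = -log10(2.7 x 10^(-11))
pH = 10.5686

10.5686


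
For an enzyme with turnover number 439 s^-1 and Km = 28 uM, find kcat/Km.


Catalytic efficiency = kcat / Km
= 439 / 28
= 15.6786 uM^-1*s^-1

15.6786 uM^-1*s^-1


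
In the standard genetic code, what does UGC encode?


Standard genetic code lookup.
Codon UGC -> Cys

Cys


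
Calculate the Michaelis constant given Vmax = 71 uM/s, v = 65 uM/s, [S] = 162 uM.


Km = [S] * (Vmax - v) / v
Km = 162 * (71 - 65) / 65
Km = 14.9538 uM

14.9538 uM


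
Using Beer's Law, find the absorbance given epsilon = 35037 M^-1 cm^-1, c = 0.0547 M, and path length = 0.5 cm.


A = epsilon * c * l
A = 35037 * 0.0547 * 0.5
A = 958.2619

958.2619


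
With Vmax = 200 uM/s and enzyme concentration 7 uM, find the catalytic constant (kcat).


kcat = Vmax / [E]t
kcat = 200 / 7
kcat = 28.5714 s^-1

28.5714 s^-1


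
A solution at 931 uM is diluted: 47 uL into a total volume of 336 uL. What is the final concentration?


C2 = C1 * V1 / V2
C2 = 931 * 47 / 336
C2 = 130.2292 uM

130.2292 uM


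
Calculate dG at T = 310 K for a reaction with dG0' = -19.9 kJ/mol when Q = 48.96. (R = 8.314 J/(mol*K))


dG = dG0' + RT * ln(Q) / 1000
dG = -19.9 + 8.314 * 310 * ln(48.96) / 1000
dG = -9.8716 kJ/mol

-9.8716 kJ/mol


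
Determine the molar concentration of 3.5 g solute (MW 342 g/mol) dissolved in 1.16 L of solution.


C = (mass / MW) / volume
C = (3.5 / 342) / 1.16
C = 0.0088 M

0.0088 M


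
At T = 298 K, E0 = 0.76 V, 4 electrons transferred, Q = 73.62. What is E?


E = E0 - (RT/nF) * ln(Q)
E = 0.76 - (8.314 * 298 / (4 * 96485)) * ln(73.62)
E = 0.7324 V

0.7324 V


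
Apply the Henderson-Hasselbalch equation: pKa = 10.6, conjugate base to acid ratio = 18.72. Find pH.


pH = pKa + log10([A-]/[HA])
pH = 10.6 + log10(18.72)
pH = 11.8723

11.8723


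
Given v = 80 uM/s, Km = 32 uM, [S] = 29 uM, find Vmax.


Vmax = v * (Km + [S]) / [S]
Vmax = 80 * (32 + 29) / 29
Vmax = 168.2759 uM/s

168.2759 uM/s


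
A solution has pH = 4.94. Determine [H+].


[H+] = 10^(-pH)
[H+] = 10^(-4.94)
[H+] = 1.148e-05 M

1.148e-05 M


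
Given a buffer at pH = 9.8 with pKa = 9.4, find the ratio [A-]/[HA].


[A-]/[HA] = 10^(pH - pKa)
= 10^(9.8 - 9.4)
= 2.5119

2.5119


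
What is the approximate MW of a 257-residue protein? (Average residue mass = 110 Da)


MW = n_residues * 110 Da
MW = 257 * 110
MW = 28270 Da

28270 Da


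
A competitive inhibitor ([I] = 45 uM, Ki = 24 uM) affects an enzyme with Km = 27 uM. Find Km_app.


Km_app = Km * (1 + [I]/Ki)
Km_app = 27 * (1 + 45/24)
Km_app = 77.625 uM

77.625 uM


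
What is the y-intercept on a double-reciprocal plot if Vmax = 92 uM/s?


y-intercept = 1/Vmax
= 1/92
= 0.0109 s/uM

0.0109 s/uM


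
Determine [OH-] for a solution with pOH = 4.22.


[OH-] = 10^(-pOH)
[OH-] = 10^(-4.22)
[OH-] = 6.026e-05 M

6.026e-05 M


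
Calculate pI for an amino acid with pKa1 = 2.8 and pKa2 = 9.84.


pI = (pKa1 + pKa2) / 2
pI = (2.8 + 9.84) / 2
pI = 6.32

6.32


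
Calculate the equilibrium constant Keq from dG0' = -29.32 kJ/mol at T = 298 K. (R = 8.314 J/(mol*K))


Keq = exp(-dG0 * 1000 / (R * T))
Keq = exp(-(-29.32) * 1000 / (8.314 * 298))
Keq = 137883.8132

137883.8132


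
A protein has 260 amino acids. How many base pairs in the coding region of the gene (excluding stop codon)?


Each amino acid = 1 codon = 3 bp
bp = 260 * 3 = 780 bp

780 bp


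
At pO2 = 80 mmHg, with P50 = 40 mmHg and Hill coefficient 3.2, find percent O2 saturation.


Y = pO2^n / (P50^n + pO2^n)
Y = 80^3.2 / (40^3.2 + 80^3.2)
Y = 90.19%

90.19%


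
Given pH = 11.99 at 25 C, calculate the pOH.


pOH = 14 - pH
pOH = 14 - 11.99
pOH = 2.01

2.01


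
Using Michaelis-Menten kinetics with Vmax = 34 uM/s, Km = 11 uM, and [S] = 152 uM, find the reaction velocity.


v = Vmax * [S] / (Km + [S])
v = 34 * 152 / (11 + 152)
v = 31.7055 uM/s

31.7055 uM/s


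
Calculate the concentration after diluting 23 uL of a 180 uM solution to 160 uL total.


C2 = C1 * V1 / V2
C2 = 180 * 23 / 160
C2 = 25.875 uM

25.875 uM


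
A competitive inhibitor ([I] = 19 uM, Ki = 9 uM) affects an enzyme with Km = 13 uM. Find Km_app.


Km_app = Km * (1 + [I]/Ki)
Km_app = 13 * (1 + 19/9)
Km_app = 40.4444 uM

40.4444 uM


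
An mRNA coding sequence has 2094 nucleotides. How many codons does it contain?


codons = nucleotides / 3
codons = 2094 / 3 = 698

698


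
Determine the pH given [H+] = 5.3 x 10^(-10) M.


pH = -log10([H+])
pH = -log10(5.3 x 10^(-10))
pH = 9.2757

9.2757


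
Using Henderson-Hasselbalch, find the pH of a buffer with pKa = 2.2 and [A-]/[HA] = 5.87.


pH = pKa + log10([A-]/[HA])
pH = 2.2 + log10(5.87)
pH = 2.9686

2.9686


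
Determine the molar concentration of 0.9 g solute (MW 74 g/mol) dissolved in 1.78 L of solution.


C = (mass / MW) / volume
C = (0.9 / 74) / 1.78
C = 0.0068 M

0.0068 M


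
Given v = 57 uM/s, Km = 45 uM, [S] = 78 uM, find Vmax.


Vmax = v * (Km + [S]) / [S]
Vmax = 57 * (45 + 78) / 78
Vmax = 89.8846 uM/s

89.8846 uM/s


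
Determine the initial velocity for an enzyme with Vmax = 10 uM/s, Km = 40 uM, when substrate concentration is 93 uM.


v = Vmax * [S] / (Km + [S])
v = 10 * 93 / (40 + 93)
v = 6.9925 uM/s

6.9925 uM/s


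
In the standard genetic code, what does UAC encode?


Standard genetic code lookup.
Codon UAC -> Tyr

Tyr


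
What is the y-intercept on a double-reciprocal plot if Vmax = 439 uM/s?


y-intercept = 1/Vmax
= 1/439
= 0.0023 s/uM

0.0023 s/uM


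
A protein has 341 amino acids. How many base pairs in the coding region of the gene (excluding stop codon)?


Each amino acid = 1 codon = 3 bp
bp = 341 * 3 = 1023 bp

1023 bp


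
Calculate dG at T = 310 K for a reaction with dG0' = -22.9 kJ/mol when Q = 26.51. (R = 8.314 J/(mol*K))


dG = dG0' + RT * ln(Q) / 1000
dG = -22.9 + 8.314 * 310 * ln(26.51) / 1000
dG = -14.4527 kJ/mol

-14.4527 kJ/mol


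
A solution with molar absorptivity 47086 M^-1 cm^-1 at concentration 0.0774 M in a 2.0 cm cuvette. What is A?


A = epsilon * c * l
A = 47086 * 0.0774 * 2.0
A = 7288.9128

7288.9128


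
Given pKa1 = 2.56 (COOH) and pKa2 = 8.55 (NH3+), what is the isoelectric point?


pI = (pKa1 + pKa2) / 2
pI = (2.56 + 8.55) / 2
pI = 5.555

5.555


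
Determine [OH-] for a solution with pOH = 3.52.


[OH-] = 10^(-pOH)
[OH-] = 10^(-3.52)
[OH-] = 3.020e-04 M

3.020e-04 M


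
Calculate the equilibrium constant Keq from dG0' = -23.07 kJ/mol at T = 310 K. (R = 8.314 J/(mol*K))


Keq = exp(-dG0 * 1000 / (R * T))
Keq = exp(-(-23.07) * 1000 / (8.314 * 310))
Keq = 7716.2912

7716.2912


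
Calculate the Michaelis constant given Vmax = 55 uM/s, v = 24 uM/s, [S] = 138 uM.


Km = [S] * (Vmax - v) / v
Km = 138 * (55 - 24) / 24
Km = 178.25 uM

178.25 uM


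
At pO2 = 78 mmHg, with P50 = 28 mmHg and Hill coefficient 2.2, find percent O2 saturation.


Y = pO2^n / (P50^n + pO2^n)
Y = 78^2.2 / (28^2.2 + 78^2.2)
Y = 90.5%

90.5%


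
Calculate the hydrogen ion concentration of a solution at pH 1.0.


[H+] = 10^(-pH)
[H+] = 10^(-1.0)
[H+] = 0.1 M

0.1 M


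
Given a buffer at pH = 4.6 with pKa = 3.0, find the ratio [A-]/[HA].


[A-]/[HA] = 10^(pH - pKa)
= 10^(4.6 - 3.0)
= 39.8107

39.8107


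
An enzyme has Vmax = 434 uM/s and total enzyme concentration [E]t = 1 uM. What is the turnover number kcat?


kcat = Vmax / [E]t
kcat = 434 / 1
kcat = 434.0 s^-1

434.0 s^-1


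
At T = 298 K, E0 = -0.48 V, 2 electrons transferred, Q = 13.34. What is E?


E = E0 - (RT/nF) * ln(Q)
E = -0.48 - (8.314 * 298 / (2 * 96485)) * ln(13.34)
E = -0.5133 V

-0.5133 V


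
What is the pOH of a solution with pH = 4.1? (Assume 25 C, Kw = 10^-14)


pOH = 14 - pH
pOH = 14 - 4.1
pOH = 9.9

9.9


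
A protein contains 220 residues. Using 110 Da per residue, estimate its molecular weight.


MW = n_residues * 110 Da
MW = 220 * 110
MW = 24200 Da

24200 Da


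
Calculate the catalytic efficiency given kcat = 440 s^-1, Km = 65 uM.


Catalytic efficiency = kcat / Km
= 440 / 65
= 6.7692 uM^-1*s^-1

6.7692 uM^-1*s^-1


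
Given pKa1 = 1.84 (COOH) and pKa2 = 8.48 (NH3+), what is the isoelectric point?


pI = (pKa1 + pKa2) / 2
pI = (1.84 + 8.48) / 2
pI = 5.16

5.16


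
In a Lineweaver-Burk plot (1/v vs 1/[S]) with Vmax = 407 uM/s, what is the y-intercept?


y-intercept = 1/Vmax
= 1/407
= 0.0025 s/uM

0.0025 s/uM


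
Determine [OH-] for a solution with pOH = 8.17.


[OH-] = 10^(-pOH)
[OH-] = 10^(-8.17)
[OH-] = 6.761e-09 M

6.761e-09 M


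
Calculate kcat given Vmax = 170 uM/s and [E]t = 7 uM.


kcat = Vmax / [E]t
kcat = 170 / 7
kcat = 24.2857 s^-1

24.2857 s^-1


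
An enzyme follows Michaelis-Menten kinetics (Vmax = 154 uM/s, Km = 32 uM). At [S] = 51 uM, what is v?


v = Vmax * [S] / (Km + [S])
v = 154 * 51 / (32 + 51)
v = 94.6265 uM/s

94.6265 uM/s


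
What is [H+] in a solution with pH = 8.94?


[H+] = 10^(-pH)
[H+] = 10^(-8.94)
[H+] = 1.148e-09 M

1.148e-09 M


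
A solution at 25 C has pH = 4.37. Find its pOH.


pOH = 14 - pH
pOH = 14 - 4.37
pOH = 9.63

9.63


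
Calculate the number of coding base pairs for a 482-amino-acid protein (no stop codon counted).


Each amino acid = 1 codon = 3 bp
bp = 482 * 3 = 1446 bp

1446 bp


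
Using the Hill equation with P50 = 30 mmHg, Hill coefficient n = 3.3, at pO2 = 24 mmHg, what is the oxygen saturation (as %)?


Y = pO2^n / (P50^n + pO2^n)
Y = 24^3.3 / (30^3.3 + 24^3.3)
Y = 32.38%

32.38%


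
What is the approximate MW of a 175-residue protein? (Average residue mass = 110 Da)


MW = n_residues * 110 Da
MW = 175 * 110
MW = 19250 Da

19250 Da


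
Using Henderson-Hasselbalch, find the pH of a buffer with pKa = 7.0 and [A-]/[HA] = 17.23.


pH = pKa + log10([A-]/[HA])
pH = 7.0 + log10(17.23)
pH = 8.2363

8.2363


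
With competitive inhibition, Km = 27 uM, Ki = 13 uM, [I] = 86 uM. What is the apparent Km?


Km_app = Km * (1 + [I]/Ki)
Km_app = 27 * (1 + 86/13)
Km_app = 205.6154 uM

205.6154 uM


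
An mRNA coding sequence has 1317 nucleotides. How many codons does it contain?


codons = nucleotides / 3
codons = 1317 / 3 = 439

439


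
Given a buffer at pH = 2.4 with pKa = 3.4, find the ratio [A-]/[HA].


[A-]/[HA] = 10^(pH - pKa)
= 10^(2.4 - 3.4)
= 0.1

0.1


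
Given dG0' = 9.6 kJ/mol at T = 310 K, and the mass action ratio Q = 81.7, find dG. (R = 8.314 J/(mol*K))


dG = dG0' + RT * ln(Q) / 1000
dG = 9.6 + 8.314 * 310 * ln(81.7) / 1000
dG = 20.9482 kJ/mol

20.9482 kJ/mol


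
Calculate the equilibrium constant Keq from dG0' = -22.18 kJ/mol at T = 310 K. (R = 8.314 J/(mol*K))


Keq = exp(-dG0 * 1000 / (R * T))
Keq = exp(-(-22.18) * 1000 / (8.314 * 310))
Keq = 5463.1009

5463.1009


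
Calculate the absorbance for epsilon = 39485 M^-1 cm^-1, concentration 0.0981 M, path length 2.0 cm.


A = epsilon * c * l
A = 39485 * 0.0981 * 2.0
A = 7746.957

7746.957


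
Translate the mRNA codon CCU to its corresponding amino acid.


Standard genetic code lookup.
Codon CCU -> Pro

Pro


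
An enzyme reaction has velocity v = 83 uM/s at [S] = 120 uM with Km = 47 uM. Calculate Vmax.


Vmax = v * (Km + [S]) / [S]
Vmax = 83 * (47 + 120) / 120
Vmax = 115.5083 uM/s

115.5083 uM/s


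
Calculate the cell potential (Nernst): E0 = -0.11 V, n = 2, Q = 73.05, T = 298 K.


E = E0 - (RT/nF) * ln(Q)
E = -0.11 - (8.314 * 298 / (2 * 96485)) * ln(73.05)
E = -0.1651 V

-0.1651 V


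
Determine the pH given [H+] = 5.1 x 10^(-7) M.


pH = -log10([H+])
pH = -log10(5.1 x 10^(-7))
pH = 6.2924

6.2924


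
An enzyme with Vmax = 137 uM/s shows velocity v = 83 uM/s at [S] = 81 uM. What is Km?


Km = [S] * (Vmax - v) / v
Km = 81 * (137 - 83) / 83
Km = 52.6988 uM

52.6988 uM


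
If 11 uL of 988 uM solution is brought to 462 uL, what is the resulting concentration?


C2 = C1 * V1 / V2
C2 = 988 * 11 / 462
C2 = 23.5238 uM

23.5238 uM


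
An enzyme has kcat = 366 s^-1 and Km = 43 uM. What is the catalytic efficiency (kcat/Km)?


Catalytic efficiency = kcat / Km
= 366 / 43
= 8.5116 uM^-1*s^-1

8.5116 uM^-1*s^-1


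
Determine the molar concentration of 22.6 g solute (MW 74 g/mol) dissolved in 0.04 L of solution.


C = (mass / MW) / volume
C = (22.6 / 74) / 0.04
C = 7.6351 M

7.6351 M


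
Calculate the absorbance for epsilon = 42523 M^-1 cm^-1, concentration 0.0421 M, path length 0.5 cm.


A = epsilon * c * l
A = 42523 * 0.0421 * 0.5
A = 895.1091

895.1091


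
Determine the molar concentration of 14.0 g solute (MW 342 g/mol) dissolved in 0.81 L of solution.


C = (mass / MW) / volume
C = (14.0 / 342) / 0.81
C = 0.0505 M

0.0505 M


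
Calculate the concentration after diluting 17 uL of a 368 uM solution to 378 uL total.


C2 = C1 * V1 / V2
C2 = 368 * 17 / 378
C2 = 16.5503 uM

16.5503 uM


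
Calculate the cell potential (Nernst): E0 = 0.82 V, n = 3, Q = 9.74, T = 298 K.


E = E0 - (RT/nF) * ln(Q)
E = 0.82 - (8.314 * 298 / (3 * 96485)) * ln(9.74)
E = 0.8005 V

0.8005 V


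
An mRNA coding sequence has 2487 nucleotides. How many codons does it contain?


codons = nucleotides / 3
codons = 2487 / 3 = 829

829


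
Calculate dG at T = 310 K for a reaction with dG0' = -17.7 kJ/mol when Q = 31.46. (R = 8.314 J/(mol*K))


dG = dG0' + RT * ln(Q) / 1000
dG = -17.7 + 8.314 * 310 * ln(31.46) / 1000
dG = -8.8115 kJ/mol

-8.8115 kJ/mol


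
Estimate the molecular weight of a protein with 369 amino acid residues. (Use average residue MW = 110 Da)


MW = n_residues * 110 Da
MW = 369 * 110
MW = 40590 Da

40590 Da


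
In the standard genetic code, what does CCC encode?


Standard genetic code lookup.
Codon CCC -> Pro

Pro


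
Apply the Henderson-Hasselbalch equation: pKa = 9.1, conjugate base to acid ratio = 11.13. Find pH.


pH = pKa + log10([A-]/[HA])
pH = 9.1 + log10(11.13)
pH = 10.1465

10.1465


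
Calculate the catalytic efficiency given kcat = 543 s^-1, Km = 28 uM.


Catalytic efficiency = kcat / Km
= 543 / 28
= 19.3929 uM^-1*s^-1

19.3929 uM^-1*s^-1


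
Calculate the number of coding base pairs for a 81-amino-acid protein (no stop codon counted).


Each amino acid = 1 codon = 3 bp
bp = 81 * 3 = 243 bp

243 bp


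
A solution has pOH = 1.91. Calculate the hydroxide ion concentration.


[OH-] = 10^(-pOH)
[OH-] = 10^(-1.91)
[OH-] = 0.0123 M

0.0123 M


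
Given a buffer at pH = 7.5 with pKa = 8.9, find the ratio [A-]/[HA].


[A-]/[HA] = 10^(pH - pKa)
= 10^(7.5 - 8.9)
= 0.0398

0.0398


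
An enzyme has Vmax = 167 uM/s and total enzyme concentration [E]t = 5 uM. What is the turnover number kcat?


kcat = Vmax / [E]t
kcat = 167 / 5
kcat = 33.4 s^-1

33.4 s^-1


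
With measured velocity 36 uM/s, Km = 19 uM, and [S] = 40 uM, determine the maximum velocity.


Vmax = v * (Km + [S]) / [S]
Vmax = 36 * (19 + 40) / 40
Vmax = 53.1 uM/s

53.1 uM/s


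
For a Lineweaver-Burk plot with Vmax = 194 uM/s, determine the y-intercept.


y-intercept = 1/Vmax
= 1/194
= 0.0052 s/uM

0.0052 s/uM


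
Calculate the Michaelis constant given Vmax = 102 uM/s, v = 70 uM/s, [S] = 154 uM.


Km = [S] * (Vmax - v) / v
Km = 154 * (102 - 70) / 70
Km = 70.4 uM

70.4 uM


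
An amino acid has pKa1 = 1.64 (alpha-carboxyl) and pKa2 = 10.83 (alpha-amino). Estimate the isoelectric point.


pI = (pKa1 + pKa2) / 2
pI = (1.64 + 10.83) / 2
pI = 6.235

6.235


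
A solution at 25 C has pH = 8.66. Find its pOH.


pOH = 14 - pH
pOH = 14 - 8.66
pOH = 5.34

5.34


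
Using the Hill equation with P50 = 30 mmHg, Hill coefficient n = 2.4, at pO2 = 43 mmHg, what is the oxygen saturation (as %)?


Y = pO2^n / (P50^n + pO2^n)
Y = 43^2.4 / (30^2.4 + 43^2.4)
Y = 70.35%

70.35%


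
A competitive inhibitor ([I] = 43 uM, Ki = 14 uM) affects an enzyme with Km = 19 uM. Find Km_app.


Km_app = Km * (1 + [I]/Ki)
Km_app = 19 * (1 + 43/14)
Km_app = 77.3571 uM

77.3571 uM


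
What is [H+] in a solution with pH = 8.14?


[H+] = 10^(-pH)
[H+] = 10^(-8.14)
[H+] = 7.244e-09 M

7.244e-09 M


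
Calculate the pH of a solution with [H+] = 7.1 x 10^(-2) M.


pH = -log10([H+])
pH = -log10(7.1 x 10^(-2))
pH = 1.1487

1.1487


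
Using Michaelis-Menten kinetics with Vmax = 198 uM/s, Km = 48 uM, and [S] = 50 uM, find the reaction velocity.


v = Vmax * [S] / (Km + [S])
v = 198 * 50 / (48 + 50)
v = 101.0204 uM/s

101.0204 uM/s


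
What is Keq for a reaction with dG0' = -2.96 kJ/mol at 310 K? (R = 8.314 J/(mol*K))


Keq = exp(-dG0 * 1000 / (R * T))
Keq = exp(-(-2.96) * 1000 / (8.314 * 310))
Keq = 3.1534

3.1534


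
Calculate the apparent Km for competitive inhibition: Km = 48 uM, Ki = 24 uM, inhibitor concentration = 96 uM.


Km_app = Km * (1 + [I]/Ki)
Km_app = 48 * (1 + 96/24)
Km_app = 240.0 uM

240.0 uM


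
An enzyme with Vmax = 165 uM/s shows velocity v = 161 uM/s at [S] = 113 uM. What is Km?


Km = [S] * (Vmax - v) / v
Km = 113 * (165 - 161) / 161
Km = 2.8075 uM

2.8075 uM


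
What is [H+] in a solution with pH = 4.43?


[H+] = 10^(-pH)
[H+] = 10^(-4.43)
[H+] = 3.715e-05 M

3.715e-05 M


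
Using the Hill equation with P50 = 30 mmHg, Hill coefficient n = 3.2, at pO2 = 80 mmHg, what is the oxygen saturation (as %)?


Y = pO2^n / (P50^n + pO2^n)
Y = 80^3.2 / (30^3.2 + 80^3.2)
Y = 95.85%

95.85%


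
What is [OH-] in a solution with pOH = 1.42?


[OH-] = 10^(-pOH)
[OH-] = 10^(-1.42)
[OH-] = 0.038 M

0.038 M


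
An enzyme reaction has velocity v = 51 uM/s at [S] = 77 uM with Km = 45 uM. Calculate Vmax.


Vmax = v * (Km + [S]) / [S]
Vmax = 51 * (45 + 77) / 77
Vmax = 80.8052 uM/s

80.8052 uM/s


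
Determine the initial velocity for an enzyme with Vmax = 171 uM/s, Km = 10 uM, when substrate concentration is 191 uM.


v = Vmax * [S] / (Km + [S])
v = 171 * 191 / (10 + 191)
v = 162.4925 uM/s

162.4925 uM/s


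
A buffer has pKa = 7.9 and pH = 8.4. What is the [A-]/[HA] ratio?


[A-]/[HA] = 10^(pH - pKa)
= 10^(8.4 - 7.9)
= 3.1623

3.1623


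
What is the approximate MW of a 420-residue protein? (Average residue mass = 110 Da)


MW = n_residues * 110 Da
MW = 420 * 110
MW = 46200 Da

46200 Da


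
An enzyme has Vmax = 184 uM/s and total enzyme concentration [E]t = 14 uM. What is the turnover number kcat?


kcat = Vmax / [E]t
kcat = 184 / 14
kcat = 13.1429 s^-1

13.1429 s^-1


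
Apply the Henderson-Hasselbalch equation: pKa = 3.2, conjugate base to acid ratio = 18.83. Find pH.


pH = pKa + log10([A-]/[HA])
pH = 3.2 + log10(18.83)
pH = 4.4749

4.4749


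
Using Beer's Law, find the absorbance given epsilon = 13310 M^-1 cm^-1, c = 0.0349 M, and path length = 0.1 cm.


A = epsilon * c * l
A = 13310 * 0.0349 * 0.1
A = 46.4519

46.4519


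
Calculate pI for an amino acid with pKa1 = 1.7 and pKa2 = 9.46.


pI = (pKa1 + pKa2) / 2
pI = (1.7 + 9.46) / 2
pI = 5.58

5.58


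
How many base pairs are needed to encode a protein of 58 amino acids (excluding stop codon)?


Each amino acid = 1 codon = 3 bp
bp = 58 * 3 = 174 bp

174 bp


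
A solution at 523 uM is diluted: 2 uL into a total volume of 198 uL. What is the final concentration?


C2 = C1 * V1 / V2
C2 = 523 * 2 / 198
C2 = 5.2828 uM

5.2828 uM


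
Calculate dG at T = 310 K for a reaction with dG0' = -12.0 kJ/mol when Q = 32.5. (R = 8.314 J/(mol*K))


dG = dG0' + RT * ln(Q) / 1000
dG = -12.0 + 8.314 * 310 * ln(32.5) / 1000
dG = -3.0277 kJ/mol

-3.0277 kJ/mol


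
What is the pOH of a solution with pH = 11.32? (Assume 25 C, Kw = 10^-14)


pOH = 14 - pH
pOH = 14 - 11.32
pOH = 2.68

2.68


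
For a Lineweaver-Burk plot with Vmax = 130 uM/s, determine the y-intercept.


y-intercept = 1/Vmax
= 1/130
= 0.0077 s/uM

0.0077 s/uM


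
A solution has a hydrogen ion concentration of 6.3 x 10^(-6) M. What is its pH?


pH = -log10([H+])
pH = -log10(6.3 x 10^(-6))
pH = 5.2007

5.2007


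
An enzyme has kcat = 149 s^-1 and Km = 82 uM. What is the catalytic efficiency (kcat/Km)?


Catalytic efficiency = kcat / Km
= 149 / 82
= 1.8171 uM^-1*s^-1

1.8171 uM^-1*s^-1


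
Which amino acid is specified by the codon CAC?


Standard genetic code lookup.
Codon CAC -> His

His


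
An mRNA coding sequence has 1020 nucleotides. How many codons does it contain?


codons = nucleotides / 3
codons = 1020 / 3 = 340

340


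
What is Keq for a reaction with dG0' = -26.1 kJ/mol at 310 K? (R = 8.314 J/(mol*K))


Keq = exp(-dG0 * 1000 / (R * T))
Keq = exp(-(-26.1) * 1000 / (8.314 * 310))
Keq = 25002.2174

25002.2174


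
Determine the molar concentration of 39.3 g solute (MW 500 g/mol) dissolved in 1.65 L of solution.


C = (mass / MW) / volume
C = (39.3 / 500) / 1.65
C = 0.0476 M

0.0476 M


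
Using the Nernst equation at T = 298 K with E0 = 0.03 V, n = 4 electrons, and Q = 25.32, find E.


E = E0 - (RT/nF) * ln(Q)
E = 0.03 - (8.314 * 298 / (4 * 96485)) * ln(25.32)
E = 0.0093 V

0.0093 V


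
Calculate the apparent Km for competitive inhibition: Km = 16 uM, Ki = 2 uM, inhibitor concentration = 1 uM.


Km_app = Km * (1 + [I]/Ki)
Km_app = 16 * (1 + 1/2)
Km_app = 24.0 uM

24.0 uM


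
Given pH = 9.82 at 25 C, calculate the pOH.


pOH = 14 - pH
pOH = 14 - 9.82
pOH = 4.18

4.18


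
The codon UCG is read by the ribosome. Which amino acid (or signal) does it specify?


Standard genetic code lookup.
Codon UCG -> Ser

Ser


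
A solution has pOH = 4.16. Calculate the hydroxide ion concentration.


[OH-] = 10^(-pOH)
[OH-] = 10^(-4.16)
[OH-] = 6.918e-05 M

6.918e-05 M


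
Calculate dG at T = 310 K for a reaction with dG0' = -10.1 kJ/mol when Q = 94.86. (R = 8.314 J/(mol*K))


dG = dG0' + RT * ln(Q) / 1000
dG = -10.1 + 8.314 * 310 * ln(94.86) / 1000
dG = 1.6331 kJ/mol

1.6331 kJ/mol


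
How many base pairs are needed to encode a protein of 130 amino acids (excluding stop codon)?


Each amino acid = 1 codon = 3 bp
bp = 130 * 3 = 390 bp

390 bp


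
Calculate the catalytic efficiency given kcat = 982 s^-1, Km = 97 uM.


Catalytic efficiency = kcat / Km
= 982 / 97
= 10.1237 uM^-1*s^-1

10.1237 uM^-1*s^-1


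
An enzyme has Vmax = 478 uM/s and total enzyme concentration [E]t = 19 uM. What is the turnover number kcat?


kcat = Vmax / [E]t
kcat = 478 / 19
kcat = 25.1579 s^-1

25.1579 s^-1


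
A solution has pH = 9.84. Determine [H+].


[H+] = 10^(-pH)
[H+] = 10^(-9.84)
[H+] = 1.445e-10 M

1.445e-10 M


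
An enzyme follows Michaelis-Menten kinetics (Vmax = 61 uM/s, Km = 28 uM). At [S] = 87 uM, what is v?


v = Vmax * [S] / (Km + [S])
v = 61 * 87 / (28 + 87)
v = 46.1478 uM/s

46.1478 uM/s


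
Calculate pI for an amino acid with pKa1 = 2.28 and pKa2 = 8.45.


pI = (pKa1 + pKa2) / 2
pI = (2.28 + 8.45) / 2
pI = 5.365

5.365


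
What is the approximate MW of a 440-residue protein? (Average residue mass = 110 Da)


MW = n_residues * 110 Da
MW = 440 * 110
MW = 48400 Da

48400 Da


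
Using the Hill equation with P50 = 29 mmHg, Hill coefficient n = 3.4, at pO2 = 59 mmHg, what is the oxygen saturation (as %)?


Y = pO2^n / (P50^n + pO2^n)
Y = 59^3.4 / (29^3.4 + 59^3.4)
Y = 91.8%

91.8%


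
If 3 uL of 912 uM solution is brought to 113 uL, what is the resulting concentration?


C2 = C1 * V1 / V2
C2 = 912 * 3 / 113
C2 = 24.2124 uM

24.2124 uM


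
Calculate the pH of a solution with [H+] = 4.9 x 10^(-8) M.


pH = -log10([H+])
pH = -log10(4.9 x 10^(-8))
pH = 7.3098

7.3098


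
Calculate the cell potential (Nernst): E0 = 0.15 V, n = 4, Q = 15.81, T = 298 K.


E = E0 - (RT/nF) * ln(Q)
E = 0.15 - (8.314 * 298 / (4 * 96485)) * ln(15.81)
E = 0.1323 V

0.1323 V


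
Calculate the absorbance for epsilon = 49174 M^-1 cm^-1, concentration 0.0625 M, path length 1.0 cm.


A = epsilon * c * l
A = 49174 * 0.0625 * 1.0
A = 3073.375

3073.375


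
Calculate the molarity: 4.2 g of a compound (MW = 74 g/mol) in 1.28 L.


C = (mass / MW) / volume
C = (4.2 / 74) / 1.28
C = 0.0443 M

0.0443 M


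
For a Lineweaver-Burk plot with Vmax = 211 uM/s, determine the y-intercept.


y-intercept = 1/Vmax
= 1/211
= 0.0047 s/uM

0.0047 s/uM


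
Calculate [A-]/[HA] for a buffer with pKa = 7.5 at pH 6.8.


[A-]/[HA] = 10^(pH - pKa)
= 10^(6.8 - 7.5)
= 0.1995

0.1995


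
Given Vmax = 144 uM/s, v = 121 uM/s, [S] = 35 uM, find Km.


Km = [S] * (Vmax - v) / v
Km = 35 * (144 - 121) / 121
Km = 6.6529 uM

6.6529 uM


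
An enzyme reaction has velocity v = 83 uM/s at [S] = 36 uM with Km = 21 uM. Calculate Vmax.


Vmax = v * (Km + [S]) / [S]
Vmax = 83 * (21 + 36) / 36
Vmax = 131.4167 uM/s

131.4167 uM/s


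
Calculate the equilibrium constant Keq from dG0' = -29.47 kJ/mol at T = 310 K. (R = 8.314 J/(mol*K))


Keq = exp(-dG0 * 1000 / (R * T))
Keq = exp(-(-29.47) * 1000 / (8.314 * 310))
Keq = 92435.7826

92435.7826


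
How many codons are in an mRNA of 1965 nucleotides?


codons = nucleotides / 3
codons = 1965 / 3 = 655

655


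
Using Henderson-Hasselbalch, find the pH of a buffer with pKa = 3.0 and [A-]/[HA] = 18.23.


pH = pKa + log10([A-]/[HA])
pH = 3.0 + log10(18.23)
pH = 4.2608

4.2608


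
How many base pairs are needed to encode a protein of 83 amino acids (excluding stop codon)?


Each amino acid = 1 codon = 3 bp
bp = 83 * 3 = 249 bp

249 bp


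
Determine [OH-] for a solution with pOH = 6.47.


[OH-] = 10^(-pOH)
[OH-] = 10^(-6.47)
[OH-] = 3.388e-07 M

3.388e-07 M


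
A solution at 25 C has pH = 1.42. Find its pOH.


pOH = 14 - pH
pOH = 14 - 1.42
pOH = 12.58

12.58


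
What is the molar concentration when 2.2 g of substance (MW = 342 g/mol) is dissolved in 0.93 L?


C = (mass / MW) / volume
C = (2.2 / 342) / 0.93
C = 0.0069 M

0.0069 M


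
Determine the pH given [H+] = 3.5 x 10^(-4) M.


pH = -log10([H+])
pH = -log10(3.5 x 10^(-4))
pH = 3.4559

3.4559


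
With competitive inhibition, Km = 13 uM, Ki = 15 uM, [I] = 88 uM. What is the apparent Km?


Km_app = Km * (1 + [I]/Ki)
Km_app = 13 * (1 + 88/15)
Km_app = 89.2667 uM

89.2667 uM


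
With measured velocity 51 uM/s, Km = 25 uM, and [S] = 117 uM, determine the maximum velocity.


Vmax = v * (Km + [S]) / [S]
Vmax = 51 * (25 + 117) / 117
Vmax = 61.8974 uM/s

61.8974 uM/s


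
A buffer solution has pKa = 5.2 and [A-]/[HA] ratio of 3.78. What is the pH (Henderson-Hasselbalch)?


pH = pKa + log10([A-]/[HA])
pH = 5.2 + log10(3.78)
pH = 5.7775

5.7775


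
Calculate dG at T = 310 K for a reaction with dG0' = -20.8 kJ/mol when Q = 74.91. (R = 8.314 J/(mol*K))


dG = dG0' + RT * ln(Q) / 1000
dG = -20.8 + 8.314 * 310 * ln(74.91) / 1000
dG = -9.6755 kJ/mol

-9.6755 kJ/mol


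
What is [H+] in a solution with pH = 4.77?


[H+] = 10^(-pH)
[H+] = 10^(-4.77)
[H+] = 1.698e-05 M

1.698e-05 M


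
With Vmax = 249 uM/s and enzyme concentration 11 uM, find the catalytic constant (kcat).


kcat = Vmax / [E]t
kcat = 249 / 11
kcat = 22.6364 s^-1

22.6364 s^-1


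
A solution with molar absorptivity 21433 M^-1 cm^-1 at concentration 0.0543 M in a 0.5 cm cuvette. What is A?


A = epsilon * c * l
A = 21433 * 0.0543 * 0.5
A = 581.9059

581.9059


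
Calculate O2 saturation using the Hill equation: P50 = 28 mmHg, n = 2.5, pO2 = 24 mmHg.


Y = pO2^n / (P50^n + pO2^n)
Y = 24^2.5 / (28^2.5 + 24^2.5)
Y = 40.48%

40.48%


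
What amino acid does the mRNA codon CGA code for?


Standard genetic code lookup.
Codon CGA -> Arg

Arg


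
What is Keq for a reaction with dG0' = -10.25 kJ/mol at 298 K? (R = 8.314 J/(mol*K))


Keq = exp(-dG0 * 1000 / (R * T))
Keq = exp(-(-10.25) * 1000 / (8.314 * 298))
Keq = 62.6219

62.6219


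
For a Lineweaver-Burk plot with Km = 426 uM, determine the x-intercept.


x-intercept = -1/Km
= -1/426
= -0.0023 1/uM

-0.0023 1/uM


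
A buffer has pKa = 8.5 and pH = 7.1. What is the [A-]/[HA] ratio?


[A-]/[HA] = 10^(pH - pKa)
= 10^(7.1 - 8.5)
= 0.0398

0.0398


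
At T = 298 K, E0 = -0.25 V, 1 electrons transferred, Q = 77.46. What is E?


E = E0 - (RT/nF) * ln(Q)
E = -0.25 - (8.314 * 298 / (1 * 96485)) * ln(77.46)
E = -0.3617 V

-0.3617 V


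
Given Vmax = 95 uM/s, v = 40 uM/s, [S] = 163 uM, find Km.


Km = [S] * (Vmax - v) / v
Km = 163 * (95 - 40) / 40
Km = 224.125 uM

224.125 uM


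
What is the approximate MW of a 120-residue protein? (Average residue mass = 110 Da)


MW = n_residues * 110 Da
MW = 120 * 110
MW = 13200 Da

13200 Da


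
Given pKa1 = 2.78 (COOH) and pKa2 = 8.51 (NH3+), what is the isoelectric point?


pI = (pKa1 + pKa2) / 2
pI = (2.78 + 8.51) / 2
pI = 5.645

5.645


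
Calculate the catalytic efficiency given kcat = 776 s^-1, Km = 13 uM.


Catalytic efficiency = kcat / Km
= 776 / 13
= 59.6923 uM^-1*s^-1

59.6923 uM^-1*s^-1


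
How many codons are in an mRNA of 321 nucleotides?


codons = nucleotides / 3
codons = 321 / 3 = 107

107


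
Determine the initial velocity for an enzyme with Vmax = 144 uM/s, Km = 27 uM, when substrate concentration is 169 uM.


v = Vmax * [S] / (Km + [S])
v = 144 * 169 / (27 + 169)
v = 124.1633 uM/s

124.1633 uM/s


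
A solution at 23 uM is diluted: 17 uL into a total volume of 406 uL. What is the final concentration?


C2 = C1 * V1 / V2
C2 = 23 * 17 / 406
C2 = 0.9631 uM

0.9631 uM


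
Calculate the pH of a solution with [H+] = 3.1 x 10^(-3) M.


pH = -log10([H+])
pH = -log10(3.1 x 10^(-3))
pH = 2.5086

2.5086


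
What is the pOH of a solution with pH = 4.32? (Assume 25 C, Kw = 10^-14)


pOH = 14 - pH
pOH = 14 - 4.32
pOH = 9.68

9.68


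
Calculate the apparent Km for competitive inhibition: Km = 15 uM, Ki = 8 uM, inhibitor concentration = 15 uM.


Km_app = Km * (1 + [I]/Ki)
Km_app = 15 * (1 + 15/8)
Km_app = 43.125 uM

43.125 uM


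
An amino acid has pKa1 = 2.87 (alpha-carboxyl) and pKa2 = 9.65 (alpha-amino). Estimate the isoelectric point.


pI = (pKa1 + pKa2) / 2
pI = (2.87 + 9.65) / 2
pI = 6.26

6.26


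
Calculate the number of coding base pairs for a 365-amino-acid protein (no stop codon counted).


Each amino acid = 1 codon = 3 bp
bp = 365 * 3 = 1095 bp

1095 bp


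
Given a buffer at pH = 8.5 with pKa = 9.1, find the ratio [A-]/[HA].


[A-]/[HA] = 10^(pH - pKa)
= 10^(8.5 - 9.1)
= 0.2512

0.2512


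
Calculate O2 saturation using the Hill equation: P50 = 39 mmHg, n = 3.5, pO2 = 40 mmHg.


Y = pO2^n / (P50^n + pO2^n)
Y = 40^3.5 / (39^3.5 + 40^3.5)
Y = 52.21%

52.21%


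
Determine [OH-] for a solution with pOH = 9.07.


[OH-] = 10^(-pOH)
[OH-] = 10^(-9.07)
[OH-] = 8.511e-10 M

8.511e-10 M


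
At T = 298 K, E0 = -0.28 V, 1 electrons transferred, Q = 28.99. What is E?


E = E0 - (RT/nF) * ln(Q)
E = -0.28 - (8.314 * 298 / (1 * 96485)) * ln(28.99)
E = -0.3665 V

-0.3665 V


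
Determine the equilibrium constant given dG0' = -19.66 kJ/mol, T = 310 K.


Keq = exp(-dG0 * 1000 / (R * T))
Keq = exp(-(-19.66) * 1000 / (8.314 * 310))
Keq = 2054.9763

2054.9763


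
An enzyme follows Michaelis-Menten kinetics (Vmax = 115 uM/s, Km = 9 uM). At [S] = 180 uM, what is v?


v = Vmax * [S] / (Km + [S])
v = 115 * 180 / (9 + 180)
v = 109.5238 uM/s

109.5238 uM/s


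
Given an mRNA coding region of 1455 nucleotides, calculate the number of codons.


codons = nucleotides / 3
codons = 1455 / 3 = 485

485


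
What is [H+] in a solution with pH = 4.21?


[H+] = 10^(-pH)
[H+] = 10^(-4.21)
[H+] = 6.166e-05 M

6.166e-05 M


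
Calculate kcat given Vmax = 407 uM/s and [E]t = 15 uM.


kcat = Vmax / [E]t
kcat = 407 / 15
kcat = 27.1333 s^-1

27.1333 s^-1


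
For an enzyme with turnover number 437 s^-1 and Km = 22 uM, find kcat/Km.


Catalytic efficiency = kcat / Km
= 437 / 22
= 19.8636 uM^-1*s^-1

19.8636 uM^-1*s^-1


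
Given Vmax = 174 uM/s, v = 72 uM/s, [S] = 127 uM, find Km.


Km = [S] * (Vmax - v) / v
Km = 127 * (174 - 72) / 72
Km = 179.9167 uM

179.9167 uM


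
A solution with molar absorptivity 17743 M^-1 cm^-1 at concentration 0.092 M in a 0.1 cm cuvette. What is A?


A = epsilon * c * l
A = 17743 * 0.092 * 0.1
A = 163.2356

163.2356


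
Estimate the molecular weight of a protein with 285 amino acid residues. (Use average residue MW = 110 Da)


MW = n_residues * 110 Da
MW = 285 * 110
MW = 31350 Da

31350 Da


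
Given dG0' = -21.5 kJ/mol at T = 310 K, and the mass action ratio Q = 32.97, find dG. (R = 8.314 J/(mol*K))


dG = dG0' + RT * ln(Q) / 1000
dG = -21.5 + 8.314 * 310 * ln(32.97) / 1000
dG = -12.4907 kJ/mol

-12.4907 kJ/mol


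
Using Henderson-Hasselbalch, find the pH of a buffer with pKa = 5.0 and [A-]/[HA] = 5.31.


pH = pKa + log10([A-]/[HA])
pH = 5.0 + log10(5.31)
pH = 5.7251

5.7251


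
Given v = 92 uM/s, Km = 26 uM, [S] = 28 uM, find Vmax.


Vmax = v * (Km + [S]) / [S]
Vmax = 92 * (26 + 28) / 28
Vmax = 177.4286 uM/s

177.4286 uM/s


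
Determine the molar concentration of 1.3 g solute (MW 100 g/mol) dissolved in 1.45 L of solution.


C = (mass / MW) / volume
C = (1.3 / 100) / 1.45
C = 0.009 M

0.009 M


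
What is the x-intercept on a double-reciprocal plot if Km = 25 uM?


x-intercept = -1/Km
= -1/25
= -0.04 1/uM

-0.04 1/uM


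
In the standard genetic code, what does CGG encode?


Standard genetic code lookup.
Codon CGG -> Arg

Arg


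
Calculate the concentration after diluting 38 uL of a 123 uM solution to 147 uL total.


C2 = C1 * V1 / V2
C2 = 123 * 38 / 147
C2 = 31.7959 uM

31.7959 uM


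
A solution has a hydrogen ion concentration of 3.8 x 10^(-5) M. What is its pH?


pH = -log10([H+])
pH = -log10(3.8 x 10^(-5))
pH = 4.4202

4.4202


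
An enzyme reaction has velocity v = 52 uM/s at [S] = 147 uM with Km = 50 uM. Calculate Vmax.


Vmax = v * (Km + [S]) / [S]
Vmax = 52 * (50 + 147) / 147
Vmax = 69.6871 uM/s

69.6871 uM/s


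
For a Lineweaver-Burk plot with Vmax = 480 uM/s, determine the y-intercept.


y-intercept = 1/Vmax
= 1/480
= 0.0021 s/uM

0.0021 s/uM


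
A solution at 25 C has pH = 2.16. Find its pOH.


pOH = 14 - pH
pOH = 14 - 2.16
pOH = 11.84

11.84


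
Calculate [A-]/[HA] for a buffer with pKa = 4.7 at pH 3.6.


[A-]/[HA] = 10^(pH - pKa)
= 10^(3.6 - 4.7)
= 0.0794

0.0794


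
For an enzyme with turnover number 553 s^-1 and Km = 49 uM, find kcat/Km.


Catalytic efficiency = kcat / Km
= 553 / 49
= 11.2857 uM^-1*s^-1

11.2857 uM^-1*s^-1


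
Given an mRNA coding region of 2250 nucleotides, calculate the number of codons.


codons = nucleotides / 3
codons = 2250 / 3 = 750

750


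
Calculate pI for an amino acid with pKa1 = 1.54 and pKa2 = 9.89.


pI = (pKa1 + pKa2) / 2
pI = (1.54 + 9.89) / 2
pI = 5.715

5.715
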